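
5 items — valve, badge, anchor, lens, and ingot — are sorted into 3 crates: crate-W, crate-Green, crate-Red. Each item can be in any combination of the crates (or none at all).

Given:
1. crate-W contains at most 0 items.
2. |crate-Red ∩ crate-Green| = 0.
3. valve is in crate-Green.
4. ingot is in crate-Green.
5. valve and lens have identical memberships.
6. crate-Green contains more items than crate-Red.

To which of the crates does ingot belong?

ingot: crate-Green

From (3): valve ∈ crate-Green.
From (4): ingot ∈ crate-Green.
(1): crate-W already has 0, so the rest are out.
(5): lens matches valve: lens ∈ crate-Green.
Suppose ingot ∈ crate-Red: no assignment then satisfies all the clues, so ingot ∉ crate-Red.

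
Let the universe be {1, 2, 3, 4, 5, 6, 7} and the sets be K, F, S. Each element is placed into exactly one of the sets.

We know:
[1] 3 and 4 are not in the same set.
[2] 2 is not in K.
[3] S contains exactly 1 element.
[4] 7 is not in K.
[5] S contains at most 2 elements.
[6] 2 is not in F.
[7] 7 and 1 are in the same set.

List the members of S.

S = {2}

From (2): 2 ∉ K.
From (4): 7 ∉ K.
From (6): 2 ∉ F.
(7): 1 matches 7: 1 ∉ K.
Only one set left: 2 ∈ S.
(3): S already has 1, so the rest are out.
Only one set left: 1 ∈ F.
Only one set left: 7 ∈ F.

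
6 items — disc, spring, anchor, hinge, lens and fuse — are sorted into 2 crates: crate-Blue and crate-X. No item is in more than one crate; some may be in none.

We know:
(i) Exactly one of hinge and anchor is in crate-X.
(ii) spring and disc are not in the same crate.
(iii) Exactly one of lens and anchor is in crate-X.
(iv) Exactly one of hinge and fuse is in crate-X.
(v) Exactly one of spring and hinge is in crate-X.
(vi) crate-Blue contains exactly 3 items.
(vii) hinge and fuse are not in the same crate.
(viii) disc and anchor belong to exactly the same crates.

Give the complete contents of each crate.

crate-Blue = {anchor, disc, fuse}; crate-X = {hinge, lens}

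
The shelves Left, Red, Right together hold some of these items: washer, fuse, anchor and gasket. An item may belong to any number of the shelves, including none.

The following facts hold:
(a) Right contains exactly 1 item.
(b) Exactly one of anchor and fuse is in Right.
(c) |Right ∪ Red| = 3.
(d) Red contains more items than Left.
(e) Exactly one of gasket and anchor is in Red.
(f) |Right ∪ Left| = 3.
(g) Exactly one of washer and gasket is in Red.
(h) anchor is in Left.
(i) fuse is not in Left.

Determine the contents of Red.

Red = {anchor, fuse, washer}

From (h): anchor ∈ Left.
From (i): fuse ∉ Left.
Suppose washer ∉ Red: no assignment then satisfies all the clues, so washer ∈ Red.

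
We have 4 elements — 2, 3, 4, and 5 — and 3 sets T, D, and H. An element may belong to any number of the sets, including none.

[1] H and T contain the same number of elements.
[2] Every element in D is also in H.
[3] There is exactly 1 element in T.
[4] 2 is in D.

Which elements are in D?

D = {2}

From (4): 2 ∈ D.
(2) with 2 ∈ D: 2 ∈ H.
Suppose 3 ∈ D: no assignment then satisfies all the clues, so 3 ∉ D.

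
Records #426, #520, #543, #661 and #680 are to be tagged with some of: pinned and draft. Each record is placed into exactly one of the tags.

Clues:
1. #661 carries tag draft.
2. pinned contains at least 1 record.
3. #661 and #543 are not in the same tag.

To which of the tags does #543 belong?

From (1): #661 ∈ draft.
(3): #543 ∉ draft.
Only one tag left: #543 ∈ pinned.

#543: pinned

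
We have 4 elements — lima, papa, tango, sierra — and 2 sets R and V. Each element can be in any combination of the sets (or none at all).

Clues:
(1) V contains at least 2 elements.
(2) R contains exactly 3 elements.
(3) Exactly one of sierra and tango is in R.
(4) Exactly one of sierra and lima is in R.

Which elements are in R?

R = {lima, papa, tango}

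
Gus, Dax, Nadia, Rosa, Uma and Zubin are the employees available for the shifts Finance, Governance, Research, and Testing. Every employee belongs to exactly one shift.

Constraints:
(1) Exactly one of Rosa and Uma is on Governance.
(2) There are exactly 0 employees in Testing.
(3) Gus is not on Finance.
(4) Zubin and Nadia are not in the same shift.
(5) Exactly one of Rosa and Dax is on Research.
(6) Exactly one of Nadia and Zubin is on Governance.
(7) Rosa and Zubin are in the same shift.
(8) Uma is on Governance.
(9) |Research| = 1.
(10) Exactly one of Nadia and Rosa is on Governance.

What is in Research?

Research = {Dax}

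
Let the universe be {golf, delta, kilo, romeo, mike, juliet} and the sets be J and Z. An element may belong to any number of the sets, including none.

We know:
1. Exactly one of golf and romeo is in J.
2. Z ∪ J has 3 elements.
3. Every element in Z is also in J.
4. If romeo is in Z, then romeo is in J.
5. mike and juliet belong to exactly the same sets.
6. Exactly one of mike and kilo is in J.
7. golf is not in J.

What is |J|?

3

From (7): golf ∉ J.
(1) (exactly one): romeo ∈ J.
(3) contrapositive: golf ∉ Z.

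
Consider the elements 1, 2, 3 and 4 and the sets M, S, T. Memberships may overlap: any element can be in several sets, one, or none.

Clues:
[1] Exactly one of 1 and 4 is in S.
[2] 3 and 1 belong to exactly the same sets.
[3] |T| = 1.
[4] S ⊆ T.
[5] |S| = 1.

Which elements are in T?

T = {4}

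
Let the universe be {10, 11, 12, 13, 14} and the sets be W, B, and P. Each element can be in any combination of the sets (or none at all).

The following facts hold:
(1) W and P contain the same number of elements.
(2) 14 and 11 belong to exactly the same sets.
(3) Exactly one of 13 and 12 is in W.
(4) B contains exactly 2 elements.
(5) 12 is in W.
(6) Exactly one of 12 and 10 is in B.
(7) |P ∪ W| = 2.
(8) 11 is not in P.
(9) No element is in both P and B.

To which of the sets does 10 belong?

10: P

From (5): 12 ∈ W.
From (8): 11 ∉ P.
(2): 14 matches 11: 14 ∉ P.
(3) (exactly one): 13 ∉ W.
Suppose 10 ∈ W: no assignment then satisfies all the clues, so 10 ∉ W.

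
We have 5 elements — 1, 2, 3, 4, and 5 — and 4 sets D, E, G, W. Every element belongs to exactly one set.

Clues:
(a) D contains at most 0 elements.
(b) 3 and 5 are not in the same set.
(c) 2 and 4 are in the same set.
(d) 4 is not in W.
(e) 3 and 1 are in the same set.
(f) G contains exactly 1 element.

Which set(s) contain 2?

2: E

From (d): 4 ∉ W.
(a): D already has 0, so the rest are out.
(c): 2 matches 4: 2 ∉ W.
Suppose 2 ∉ E: no assignment then satisfies all the clues, so 2 ∈ E.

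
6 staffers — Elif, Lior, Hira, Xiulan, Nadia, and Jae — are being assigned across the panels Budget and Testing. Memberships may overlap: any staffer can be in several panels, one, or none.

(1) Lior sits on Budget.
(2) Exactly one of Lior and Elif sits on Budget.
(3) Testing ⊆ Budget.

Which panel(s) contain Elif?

From (1): Lior ∈ Budget.
(2) (exactly one): Elif ∉ Budget.
(3) contrapositive: Elif ∉ Testing.

Elif: none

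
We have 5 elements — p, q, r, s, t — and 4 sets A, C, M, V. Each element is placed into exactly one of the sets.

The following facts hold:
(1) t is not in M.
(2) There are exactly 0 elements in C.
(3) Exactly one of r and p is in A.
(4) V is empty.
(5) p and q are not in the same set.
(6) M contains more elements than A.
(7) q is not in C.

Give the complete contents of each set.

A = {p, t}; C = {}; M = {q, r, s}; V = {}

From (1): t ∉ M.
From (7): q ∉ C.
(2): C already has 0, so the rest are out.
(4): V already has 0, so the rest are out.
Only one set left: t ∈ A.
Suppose p ∉ A: no assignment then satisfies all the clues, so p ∈ A.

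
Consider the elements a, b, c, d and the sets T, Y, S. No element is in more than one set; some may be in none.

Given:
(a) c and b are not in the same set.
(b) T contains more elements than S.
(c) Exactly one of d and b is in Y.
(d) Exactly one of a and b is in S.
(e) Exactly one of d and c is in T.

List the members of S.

S = {b}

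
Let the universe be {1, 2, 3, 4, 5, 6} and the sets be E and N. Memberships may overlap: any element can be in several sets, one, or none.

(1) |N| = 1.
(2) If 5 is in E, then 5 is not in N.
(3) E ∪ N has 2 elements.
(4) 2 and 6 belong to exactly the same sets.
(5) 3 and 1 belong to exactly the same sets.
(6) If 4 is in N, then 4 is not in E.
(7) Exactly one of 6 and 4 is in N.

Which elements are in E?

E = {5}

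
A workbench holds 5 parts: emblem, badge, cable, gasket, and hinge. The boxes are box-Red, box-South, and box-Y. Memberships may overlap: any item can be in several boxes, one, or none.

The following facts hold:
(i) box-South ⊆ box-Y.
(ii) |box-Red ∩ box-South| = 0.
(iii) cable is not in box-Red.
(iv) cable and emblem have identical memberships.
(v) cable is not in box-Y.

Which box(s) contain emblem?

From (iii): cable ∉ box-Red.
From (v): cable ∉ box-Y.
(i) contrapositive: cable ∉ box-South.
(iv): emblem matches cable: emblem ∉ box-Red.
(iv): emblem matches cable: emblem ∉ box-South.
(iv): emblem matches cable: emblem ∉ box-Y.

emblem: none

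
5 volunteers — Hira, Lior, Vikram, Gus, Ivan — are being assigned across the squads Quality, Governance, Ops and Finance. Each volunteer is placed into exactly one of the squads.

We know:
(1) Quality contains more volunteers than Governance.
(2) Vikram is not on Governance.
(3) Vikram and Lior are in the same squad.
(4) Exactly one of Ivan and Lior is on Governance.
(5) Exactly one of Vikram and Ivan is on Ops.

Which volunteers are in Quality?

Quality = {Gus, Hira}

From (2): Vikram ∉ Governance.
(3): Lior matches Vikram: Lior ∉ Governance.
(4) (exactly one): Ivan ∈ Governance.
(5) (exactly one): Vikram ∈ Ops.
(3): Lior matches Vikram: Lior ∉ Quality.
(3): Lior matches Vikram: Lior ∈ Ops.
Suppose Hira ∉ Quality: no assignment then satisfies all the clues, so Hira ∈ Quality.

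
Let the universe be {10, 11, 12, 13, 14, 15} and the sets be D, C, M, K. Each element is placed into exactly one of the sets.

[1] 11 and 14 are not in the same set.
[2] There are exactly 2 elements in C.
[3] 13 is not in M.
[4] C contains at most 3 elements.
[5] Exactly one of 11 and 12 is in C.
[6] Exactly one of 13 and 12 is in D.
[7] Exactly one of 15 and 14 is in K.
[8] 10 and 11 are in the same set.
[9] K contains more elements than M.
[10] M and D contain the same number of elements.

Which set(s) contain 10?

10: C

From (3): 13 ∉ M.
Suppose 10 ∈ D: no assignment then satisfies all the clues, so 10 ∉ D.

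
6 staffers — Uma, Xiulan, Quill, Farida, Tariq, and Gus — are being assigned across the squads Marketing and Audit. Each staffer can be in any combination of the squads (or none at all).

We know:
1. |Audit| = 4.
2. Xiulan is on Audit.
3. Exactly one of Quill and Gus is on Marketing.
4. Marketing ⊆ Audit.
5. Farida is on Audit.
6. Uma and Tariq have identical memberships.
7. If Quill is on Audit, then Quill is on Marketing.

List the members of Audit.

Audit = {Farida, Gus, Quill, Xiulan}

From (2): Xiulan ∈ Audit.
From (5): Farida ∈ Audit.
Suppose Uma ∈ Audit: no assignment then satisfies all the clues, so Uma ∉ Audit.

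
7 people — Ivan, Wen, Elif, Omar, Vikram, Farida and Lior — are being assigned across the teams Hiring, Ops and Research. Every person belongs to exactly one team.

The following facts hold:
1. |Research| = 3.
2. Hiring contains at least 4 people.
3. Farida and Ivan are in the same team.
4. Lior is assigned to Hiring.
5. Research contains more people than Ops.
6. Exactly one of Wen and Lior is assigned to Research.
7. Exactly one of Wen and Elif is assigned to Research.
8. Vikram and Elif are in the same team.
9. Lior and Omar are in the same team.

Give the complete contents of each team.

Hiring = {Elif, Lior, Omar, Vikram}; Ops = {}; Research = {Farida, Ivan, Wen}

From (4): Lior ∈ Hiring.
(6) (exactly one): Wen ∈ Research.
(7) (exactly one): Elif ∉ Research.
(8): Vikram matches Elif: Vikram ∉ Research.
(9): Omar matches Lior: Omar ∈ Hiring.
(1): only 3 candidates remain for Research, so all are in.
(2): only 4 candidates remain for Hiring, so all are in.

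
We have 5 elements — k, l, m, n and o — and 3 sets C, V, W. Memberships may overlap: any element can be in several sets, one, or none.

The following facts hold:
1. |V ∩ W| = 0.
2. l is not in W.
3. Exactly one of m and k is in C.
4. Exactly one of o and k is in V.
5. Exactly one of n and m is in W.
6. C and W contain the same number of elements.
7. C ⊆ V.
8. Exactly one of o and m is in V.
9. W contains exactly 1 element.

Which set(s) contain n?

n: W

From (2): l ∉ W.
Suppose n ∈ C: no assignment then satisfies all the clues, so n ∉ C.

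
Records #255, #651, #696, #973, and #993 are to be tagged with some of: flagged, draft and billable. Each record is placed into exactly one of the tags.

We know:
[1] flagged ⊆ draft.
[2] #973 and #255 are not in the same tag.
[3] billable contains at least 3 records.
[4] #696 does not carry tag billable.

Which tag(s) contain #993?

#993: billable

From (4): #696 ∉ billable.
Suppose #993 ∈ flagged: no assignment then satisfies all the clues, so #993 ∉ flagged.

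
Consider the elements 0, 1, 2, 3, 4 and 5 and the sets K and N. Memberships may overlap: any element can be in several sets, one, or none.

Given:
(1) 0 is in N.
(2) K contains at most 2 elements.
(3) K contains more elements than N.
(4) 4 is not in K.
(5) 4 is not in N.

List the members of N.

From (1): 0 ∈ N.
From (4): 4 ∉ K.
From (5): 4 ∉ N.
Suppose 1 ∈ N: no assignment then satisfies all the clues, so 1 ∉ N.

N = {0}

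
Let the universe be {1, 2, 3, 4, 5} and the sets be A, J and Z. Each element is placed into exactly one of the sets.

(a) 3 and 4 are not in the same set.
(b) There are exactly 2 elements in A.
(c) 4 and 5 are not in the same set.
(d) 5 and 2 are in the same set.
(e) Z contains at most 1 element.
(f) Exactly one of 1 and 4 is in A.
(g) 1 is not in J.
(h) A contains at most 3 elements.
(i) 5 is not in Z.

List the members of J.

From (g): 1 ∉ J.
From (i): 5 ∉ Z.
(d): 2 matches 5: 2 ∉ Z.
Suppose 2 ∉ J: no assignment then satisfies all the clues, so 2 ∈ J.

J = {2, 5}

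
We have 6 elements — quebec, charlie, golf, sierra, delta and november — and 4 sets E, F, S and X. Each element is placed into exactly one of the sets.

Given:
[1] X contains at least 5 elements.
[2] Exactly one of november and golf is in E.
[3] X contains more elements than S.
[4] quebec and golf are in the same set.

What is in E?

E = {november}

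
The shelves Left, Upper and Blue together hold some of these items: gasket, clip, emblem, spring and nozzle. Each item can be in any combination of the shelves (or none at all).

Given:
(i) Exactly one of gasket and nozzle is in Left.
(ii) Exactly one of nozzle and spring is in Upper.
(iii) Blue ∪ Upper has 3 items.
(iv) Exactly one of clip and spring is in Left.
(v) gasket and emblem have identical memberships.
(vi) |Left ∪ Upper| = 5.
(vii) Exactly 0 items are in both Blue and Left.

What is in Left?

Left = {clip, nozzle}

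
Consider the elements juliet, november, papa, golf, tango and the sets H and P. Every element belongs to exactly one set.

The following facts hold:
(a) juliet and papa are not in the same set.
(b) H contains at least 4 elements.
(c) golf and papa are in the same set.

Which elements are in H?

H = {golf, november, papa, tango}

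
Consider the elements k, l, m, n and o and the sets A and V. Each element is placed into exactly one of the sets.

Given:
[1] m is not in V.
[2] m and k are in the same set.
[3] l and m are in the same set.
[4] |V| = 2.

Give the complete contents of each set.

A = {k, l, m}; V = {n, o}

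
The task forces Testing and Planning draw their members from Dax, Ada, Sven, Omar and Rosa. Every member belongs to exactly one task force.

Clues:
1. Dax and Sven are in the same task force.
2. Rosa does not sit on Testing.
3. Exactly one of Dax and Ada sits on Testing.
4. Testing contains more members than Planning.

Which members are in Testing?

Testing = {Dax, Omar, Sven}

From (2): Rosa ∉ Testing.
Only one task force left: Rosa ∈ Planning.
Suppose Dax ∉ Testing: no assignment then satisfies all the clues, so Dax ∈ Testing.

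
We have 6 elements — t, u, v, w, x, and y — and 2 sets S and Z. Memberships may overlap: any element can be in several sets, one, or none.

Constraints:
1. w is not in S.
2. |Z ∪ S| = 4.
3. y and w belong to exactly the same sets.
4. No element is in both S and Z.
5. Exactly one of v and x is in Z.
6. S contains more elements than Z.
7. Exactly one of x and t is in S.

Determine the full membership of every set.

S = {t, u, v}; Z = {x}

From (1): w ∉ S.
(3): y matches w: y ∉ S.
Suppose t ∉ S: no assignment then satisfies all the clues, so t ∈ S.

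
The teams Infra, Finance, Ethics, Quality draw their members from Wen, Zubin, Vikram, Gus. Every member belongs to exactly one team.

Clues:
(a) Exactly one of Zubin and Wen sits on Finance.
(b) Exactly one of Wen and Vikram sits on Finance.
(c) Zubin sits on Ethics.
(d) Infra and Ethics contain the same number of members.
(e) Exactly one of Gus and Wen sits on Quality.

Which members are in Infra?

From (c): Zubin ∈ Ethics.
(a) (exactly one): Wen ∈ Finance.
(b) (exactly one): Vikram ∉ Finance.
(e) (exactly one): Gus ∈ Quality.
Suppose Vikram ∉ Infra: no assignment then satisfies all the clues, so Vikram ∈ Infra.

Infra = {Vikram}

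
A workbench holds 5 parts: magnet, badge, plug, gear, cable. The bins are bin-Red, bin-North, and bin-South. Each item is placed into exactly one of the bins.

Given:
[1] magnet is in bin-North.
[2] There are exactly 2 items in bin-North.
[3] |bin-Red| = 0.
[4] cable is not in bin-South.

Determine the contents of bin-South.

From (1): magnet ∈ bin-North.
From (4): cable ∉ bin-South.
(3): bin-Red already has 0, so the rest are out.
Only one bin left: cable ∈ bin-North.
(2): bin-North already has 2, so the rest are out.
Only one bin left: badge ∈ bin-South.
Only one bin left: plug ∈ bin-South.
Only one bin left: gear ∈ bin-South.

bin-South = {badge, gear, plug}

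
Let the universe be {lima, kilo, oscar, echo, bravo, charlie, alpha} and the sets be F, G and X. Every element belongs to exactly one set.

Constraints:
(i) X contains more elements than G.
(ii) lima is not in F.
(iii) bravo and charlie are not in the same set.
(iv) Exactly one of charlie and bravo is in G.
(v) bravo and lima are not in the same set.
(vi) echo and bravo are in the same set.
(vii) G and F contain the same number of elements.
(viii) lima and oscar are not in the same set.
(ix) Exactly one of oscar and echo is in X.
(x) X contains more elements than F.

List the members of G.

G = {charlie, lima}

From (ii): lima ∉ F.
Suppose lima ∉ G: no assignment then satisfies all the clues, so lima ∈ G.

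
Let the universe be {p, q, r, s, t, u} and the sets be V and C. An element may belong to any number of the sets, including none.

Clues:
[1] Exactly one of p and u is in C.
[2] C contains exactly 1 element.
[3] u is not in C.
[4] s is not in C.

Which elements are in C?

C = {p}

From (3): u ∉ C.
From (4): s ∉ C.
(1) (exactly one): p ∈ C.
(2): C already has 1, so the rest are out.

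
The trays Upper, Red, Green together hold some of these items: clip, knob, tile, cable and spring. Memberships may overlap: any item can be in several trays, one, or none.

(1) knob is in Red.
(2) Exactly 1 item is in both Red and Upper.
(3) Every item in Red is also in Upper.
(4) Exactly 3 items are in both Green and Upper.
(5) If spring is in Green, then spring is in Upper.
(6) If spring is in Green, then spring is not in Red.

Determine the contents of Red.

Red = {knob}

From (1): knob ∈ Red.
(3) with knob ∈ Red: knob ∈ Upper.
Suppose clip ∈ Red: no assignment then satisfies all the clues, so clip ∉ Red.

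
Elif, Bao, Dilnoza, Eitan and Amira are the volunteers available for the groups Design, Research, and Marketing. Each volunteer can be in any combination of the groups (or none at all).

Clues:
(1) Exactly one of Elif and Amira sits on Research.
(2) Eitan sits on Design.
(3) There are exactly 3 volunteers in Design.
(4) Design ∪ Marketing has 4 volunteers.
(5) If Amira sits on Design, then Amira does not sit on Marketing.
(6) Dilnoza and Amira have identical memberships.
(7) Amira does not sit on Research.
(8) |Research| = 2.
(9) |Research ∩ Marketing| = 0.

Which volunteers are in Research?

Research = {Eitan, Elif}

From (2): Eitan ∈ Design.
From (7): Amira ∉ Research.
(1) (exactly one): Elif ∈ Research.
(6): Dilnoza matches Amira: Dilnoza ∉ Research.
Suppose Bao ∈ Research: no assignment then satisfies all the clues, so Bao ∉ Research.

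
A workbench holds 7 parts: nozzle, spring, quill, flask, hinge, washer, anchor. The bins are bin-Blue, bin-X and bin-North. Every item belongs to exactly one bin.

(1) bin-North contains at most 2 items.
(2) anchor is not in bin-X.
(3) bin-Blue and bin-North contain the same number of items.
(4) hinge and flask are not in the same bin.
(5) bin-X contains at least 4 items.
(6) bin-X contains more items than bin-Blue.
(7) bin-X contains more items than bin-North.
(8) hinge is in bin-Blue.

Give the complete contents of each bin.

bin-Blue = {hinge}; bin-X = {flask, nozzle, quill, spring, washer}; bin-North = {anchor}

From (2): anchor ∉ bin-X.
From (8): hinge ∈ bin-Blue.
(4): flask ∉ bin-Blue.
Suppose nozzle ∈ bin-Blue: no assignment then satisfies all the clues, so nozzle ∉ bin-Blue.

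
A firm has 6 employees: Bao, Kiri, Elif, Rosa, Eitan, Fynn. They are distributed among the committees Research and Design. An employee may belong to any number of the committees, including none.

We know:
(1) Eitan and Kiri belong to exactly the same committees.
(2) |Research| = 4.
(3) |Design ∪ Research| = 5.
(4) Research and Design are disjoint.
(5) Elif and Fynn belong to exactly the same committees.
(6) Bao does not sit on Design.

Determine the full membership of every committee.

Research = {Eitan, Elif, Fynn, Kiri}; Design = {Rosa}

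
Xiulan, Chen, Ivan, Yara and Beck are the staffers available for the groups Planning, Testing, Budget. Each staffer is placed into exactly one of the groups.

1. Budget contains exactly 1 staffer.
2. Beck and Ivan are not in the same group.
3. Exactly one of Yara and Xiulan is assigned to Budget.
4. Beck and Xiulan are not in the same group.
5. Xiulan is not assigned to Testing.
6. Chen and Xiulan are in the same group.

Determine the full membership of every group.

Planning = {Chen, Ivan, Xiulan}; Testing = {Beck}; Budget = {Yara}

From (5): Xiulan ∉ Testing.
(6): Chen matches Xiulan: Chen ∉ Testing.
Suppose Xiulan ∉ Planning: no assignment then satisfies all the clues, so Xiulan ∈ Planning.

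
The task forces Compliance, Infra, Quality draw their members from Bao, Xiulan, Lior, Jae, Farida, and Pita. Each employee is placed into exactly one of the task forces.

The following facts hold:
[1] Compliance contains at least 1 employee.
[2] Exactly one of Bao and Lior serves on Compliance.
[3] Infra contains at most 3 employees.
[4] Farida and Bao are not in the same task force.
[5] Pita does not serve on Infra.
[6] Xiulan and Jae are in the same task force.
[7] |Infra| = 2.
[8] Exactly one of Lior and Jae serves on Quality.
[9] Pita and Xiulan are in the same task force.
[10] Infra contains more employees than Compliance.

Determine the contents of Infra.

Infra = {Farida, Lior}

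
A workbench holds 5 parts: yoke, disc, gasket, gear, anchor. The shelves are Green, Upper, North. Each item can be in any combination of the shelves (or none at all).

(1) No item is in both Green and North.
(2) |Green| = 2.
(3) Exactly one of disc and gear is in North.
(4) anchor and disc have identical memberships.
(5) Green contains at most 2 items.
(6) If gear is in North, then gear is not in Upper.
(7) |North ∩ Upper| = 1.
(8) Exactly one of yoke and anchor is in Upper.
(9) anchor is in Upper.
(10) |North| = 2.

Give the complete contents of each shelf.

From (9): anchor ∈ Upper.
(4): disc matches anchor: disc ∈ Upper.
(8) (exactly one): yoke ∉ Upper.
Suppose yoke ∈ Green: no assignment then satisfies all the clues, so yoke ∉ Green.

Green = {anchor, disc}; Upper = {anchor, disc, gasket}; North = {gasket, gear}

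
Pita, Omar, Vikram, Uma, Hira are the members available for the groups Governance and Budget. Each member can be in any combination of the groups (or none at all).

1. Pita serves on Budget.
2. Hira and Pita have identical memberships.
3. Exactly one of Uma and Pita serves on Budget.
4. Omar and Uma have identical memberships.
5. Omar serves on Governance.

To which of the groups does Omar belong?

From (1): Pita ∈ Budget.
From (5): Omar ∈ Governance.
(2): Hira matches Pita: Hira ∈ Budget.
(3) (exactly one): Uma ∉ Budget.
(4): Uma matches Omar: Uma ∈ Governance.
(4): Omar matches Uma: Omar ∉ Budget.

Omar: Governance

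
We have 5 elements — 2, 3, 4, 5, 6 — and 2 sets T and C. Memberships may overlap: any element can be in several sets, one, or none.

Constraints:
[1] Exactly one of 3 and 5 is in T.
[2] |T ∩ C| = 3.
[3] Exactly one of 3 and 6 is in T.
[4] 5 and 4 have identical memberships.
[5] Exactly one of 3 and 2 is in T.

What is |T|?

4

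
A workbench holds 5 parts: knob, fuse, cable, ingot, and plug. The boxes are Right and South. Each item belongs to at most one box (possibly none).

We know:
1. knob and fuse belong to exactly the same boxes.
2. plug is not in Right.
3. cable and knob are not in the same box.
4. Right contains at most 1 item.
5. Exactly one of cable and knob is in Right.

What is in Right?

Right = {cable}

From (2): plug ∉ Right.
Suppose knob ∈ Right: no assignment then satisfies all the clues, so knob ∉ Right.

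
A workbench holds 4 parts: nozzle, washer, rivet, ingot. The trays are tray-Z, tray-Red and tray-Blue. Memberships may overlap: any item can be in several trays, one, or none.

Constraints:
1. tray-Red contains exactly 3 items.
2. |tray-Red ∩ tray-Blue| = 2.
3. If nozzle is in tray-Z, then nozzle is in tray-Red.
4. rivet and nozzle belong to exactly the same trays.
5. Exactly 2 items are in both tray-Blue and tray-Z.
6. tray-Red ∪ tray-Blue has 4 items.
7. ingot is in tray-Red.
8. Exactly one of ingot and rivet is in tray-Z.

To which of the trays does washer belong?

washer: tray-Blue

From (7): ingot ∈ tray-Red.
Suppose washer ∈ tray-Z: no assignment then satisfies all the clues, so washer ∉ tray-Z.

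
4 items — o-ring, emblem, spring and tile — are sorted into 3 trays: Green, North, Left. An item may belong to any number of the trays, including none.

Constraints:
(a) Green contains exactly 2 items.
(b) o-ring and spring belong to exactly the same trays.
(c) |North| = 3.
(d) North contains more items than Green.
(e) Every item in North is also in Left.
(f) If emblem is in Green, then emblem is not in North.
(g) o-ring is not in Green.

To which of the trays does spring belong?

From (g): o-ring ∉ Green.
(b): spring matches o-ring: spring ∉ Green.
(a): only 2 candidates remain for Green, so all are in.
(f): emblem ∉ North.
(c): only 3 candidates remain for North, so all are in.
(e) with o-ring ∈ North: o-ring ∈ Left.
(e) with spring ∈ North: spring ∈ Left.
(e) with tile ∈ North: tile ∈ Left.

spring: Left, North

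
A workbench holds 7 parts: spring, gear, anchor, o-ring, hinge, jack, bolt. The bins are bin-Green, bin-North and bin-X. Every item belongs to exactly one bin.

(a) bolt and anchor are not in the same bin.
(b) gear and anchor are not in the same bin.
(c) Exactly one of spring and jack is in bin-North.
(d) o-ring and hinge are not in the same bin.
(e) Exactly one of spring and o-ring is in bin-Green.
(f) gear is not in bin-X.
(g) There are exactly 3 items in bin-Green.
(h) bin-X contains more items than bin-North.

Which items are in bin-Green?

From (f): gear ∉ bin-X.
Suppose spring ∈ bin-Green: no assignment then satisfies all the clues, so spring ∉ bin-Green.

bin-Green = {bolt, gear, o-ring}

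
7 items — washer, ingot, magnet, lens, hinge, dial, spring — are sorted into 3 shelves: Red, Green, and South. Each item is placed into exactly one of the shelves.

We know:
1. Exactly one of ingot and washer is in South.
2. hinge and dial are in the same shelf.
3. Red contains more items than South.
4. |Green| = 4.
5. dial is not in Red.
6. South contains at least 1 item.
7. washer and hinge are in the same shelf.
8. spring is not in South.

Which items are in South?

South = {ingot}

From (5): dial ∉ Red.
From (8): spring ∉ South.
(2): hinge matches dial: hinge ∉ Red.
(7): washer matches hinge: washer ∉ Red.
Suppose washer ∈ South: no assignment then satisfies all the clues, so washer ∉ South.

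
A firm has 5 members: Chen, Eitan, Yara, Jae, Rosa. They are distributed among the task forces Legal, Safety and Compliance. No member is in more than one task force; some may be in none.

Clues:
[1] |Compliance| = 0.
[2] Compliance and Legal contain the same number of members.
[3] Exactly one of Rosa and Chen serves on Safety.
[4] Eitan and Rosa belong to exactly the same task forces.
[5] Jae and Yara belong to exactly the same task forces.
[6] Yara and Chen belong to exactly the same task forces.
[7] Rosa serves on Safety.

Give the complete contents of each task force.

Legal = {}; Safety = {Eitan, Rosa}; Compliance = {}

From (7): Rosa ∈ Safety.
(1): Compliance already has 0, so the rest are out.
(3) (exactly one): Chen ∉ Safety.
(4): Eitan matches Rosa: Eitan ∉ Legal.
(4): Eitan matches Rosa: Eitan ∈ Safety.
(6): Yara matches Chen: Yara ∉ Safety.
(5): Jae matches Yara: Jae ∉ Safety.
Suppose Chen ∈ Legal: no assignment then satisfies all the clues, so Chen ∉ Legal.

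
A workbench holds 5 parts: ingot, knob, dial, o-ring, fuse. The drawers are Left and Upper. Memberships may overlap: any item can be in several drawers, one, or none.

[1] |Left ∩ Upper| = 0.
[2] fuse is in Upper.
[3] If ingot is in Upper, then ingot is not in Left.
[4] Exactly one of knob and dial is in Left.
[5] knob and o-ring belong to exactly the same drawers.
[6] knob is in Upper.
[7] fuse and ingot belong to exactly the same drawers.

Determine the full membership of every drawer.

Left = {dial}; Upper = {fuse, ingot, knob, o-ring}

From (2): fuse ∈ Upper.
From (6): knob ∈ Upper.
(5): o-ring matches knob: o-ring ∈ Upper.
(7): ingot matches fuse: ingot ∈ Upper.
(3): ingot ∉ Left.
(7): fuse matches ingot: fuse ∉ Left.
Suppose knob ∈ Left: no assignment then satisfies all the clues, so knob ∉ Left.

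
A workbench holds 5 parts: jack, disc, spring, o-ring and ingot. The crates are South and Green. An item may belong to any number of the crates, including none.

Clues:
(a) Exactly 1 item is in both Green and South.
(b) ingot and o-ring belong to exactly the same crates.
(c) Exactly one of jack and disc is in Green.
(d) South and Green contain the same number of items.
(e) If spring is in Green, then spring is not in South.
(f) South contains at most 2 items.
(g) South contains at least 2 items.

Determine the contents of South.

South = {disc, jack}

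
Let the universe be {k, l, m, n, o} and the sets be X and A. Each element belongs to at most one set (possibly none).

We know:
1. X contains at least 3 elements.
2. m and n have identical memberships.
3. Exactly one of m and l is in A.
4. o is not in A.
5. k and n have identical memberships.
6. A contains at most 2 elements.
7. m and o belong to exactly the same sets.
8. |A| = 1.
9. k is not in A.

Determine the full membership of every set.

X = {k, m, n, o}; A = {l}

From (4): o ∉ A.
From (9): k ∉ A.
(5): n matches k: n ∉ A.
(7): m matches o: m ∉ A.
(8): only 1 candidates remain for A, so all are in.
Suppose k ∉ X: no assignment then satisfies all the clues, so k ∈ X.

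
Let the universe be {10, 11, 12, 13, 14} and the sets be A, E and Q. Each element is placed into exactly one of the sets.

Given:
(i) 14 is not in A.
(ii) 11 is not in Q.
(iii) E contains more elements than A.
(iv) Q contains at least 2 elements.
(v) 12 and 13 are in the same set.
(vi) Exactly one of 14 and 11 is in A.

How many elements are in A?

1

From (i): 14 ∉ A.
From (ii): 11 ∉ Q.
(vi) (exactly one): 11 ∈ A.
Suppose 10 ∈ A: no assignment then satisfies all the clues, so 10 ∉ A.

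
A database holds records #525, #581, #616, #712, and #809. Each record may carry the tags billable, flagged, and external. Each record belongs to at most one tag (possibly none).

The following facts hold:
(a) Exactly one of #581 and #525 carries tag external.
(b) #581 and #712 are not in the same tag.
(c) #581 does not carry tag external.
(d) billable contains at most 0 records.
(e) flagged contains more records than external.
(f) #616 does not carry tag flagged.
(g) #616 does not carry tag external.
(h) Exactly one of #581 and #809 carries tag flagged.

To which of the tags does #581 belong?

#581: none

From (c): #581 ∉ external.
From (f): #616 ∉ flagged.
From (g): #616 ∉ external.
(a) (exactly one): #525 ∈ external.
(d): billable already has 0, so the rest are out.
Suppose #581 ∈ flagged: no assignment then satisfies all the clues, so #581 ∉ flagged.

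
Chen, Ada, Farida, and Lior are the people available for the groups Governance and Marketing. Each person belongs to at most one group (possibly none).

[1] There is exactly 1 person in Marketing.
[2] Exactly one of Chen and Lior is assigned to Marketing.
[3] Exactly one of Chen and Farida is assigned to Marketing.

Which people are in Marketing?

Marketing = {Chen}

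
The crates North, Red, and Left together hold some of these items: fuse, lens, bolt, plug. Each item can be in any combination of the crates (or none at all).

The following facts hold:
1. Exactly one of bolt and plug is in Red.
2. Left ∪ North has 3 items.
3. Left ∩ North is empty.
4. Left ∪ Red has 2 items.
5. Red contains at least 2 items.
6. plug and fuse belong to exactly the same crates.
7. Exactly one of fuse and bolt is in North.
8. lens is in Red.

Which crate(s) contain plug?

plug: North

From (8): lens ∈ Red.
Suppose plug ∉ North: no assignment then satisfies all the clues, so plug ∈ North.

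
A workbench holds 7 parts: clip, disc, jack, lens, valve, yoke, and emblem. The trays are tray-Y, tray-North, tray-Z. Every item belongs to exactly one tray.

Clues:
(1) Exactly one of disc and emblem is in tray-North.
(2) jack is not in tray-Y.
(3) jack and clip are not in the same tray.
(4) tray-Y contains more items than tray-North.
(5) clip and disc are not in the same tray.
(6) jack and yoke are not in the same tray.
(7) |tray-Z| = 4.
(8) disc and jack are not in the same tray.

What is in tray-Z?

tray-Z = {emblem, jack, lens, valve}

From (2): jack ∉ tray-Y.
Suppose clip ∈ tray-Z: no assignment then satisfies all the clues, so clip ∉ tray-Z.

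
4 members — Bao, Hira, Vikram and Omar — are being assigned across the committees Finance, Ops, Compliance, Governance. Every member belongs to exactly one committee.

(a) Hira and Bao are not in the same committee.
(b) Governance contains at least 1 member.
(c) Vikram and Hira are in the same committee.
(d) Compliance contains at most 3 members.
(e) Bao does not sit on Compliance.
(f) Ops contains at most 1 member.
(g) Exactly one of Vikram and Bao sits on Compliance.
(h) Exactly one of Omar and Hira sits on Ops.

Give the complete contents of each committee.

Finance = {}; Ops = {Omar}; Compliance = {Hira, Vikram}; Governance = {Bao}

From (e): Bao ∉ Compliance.
(g) (exactly one): Vikram ∈ Compliance.
(c): Hira matches Vikram: Hira ∉ Finance.
(c): Hira matches Vikram: Hira ∉ Ops.
(c): Hira matches Vikram: Hira ∈ Compliance.
(h) (exactly one): Omar ∈ Ops.
(b): only 1 candidates remain for Governance, so all are in.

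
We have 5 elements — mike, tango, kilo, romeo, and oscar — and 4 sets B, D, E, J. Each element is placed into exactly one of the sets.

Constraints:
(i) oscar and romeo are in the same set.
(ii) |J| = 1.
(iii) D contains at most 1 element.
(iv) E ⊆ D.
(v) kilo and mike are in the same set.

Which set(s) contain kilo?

kilo: B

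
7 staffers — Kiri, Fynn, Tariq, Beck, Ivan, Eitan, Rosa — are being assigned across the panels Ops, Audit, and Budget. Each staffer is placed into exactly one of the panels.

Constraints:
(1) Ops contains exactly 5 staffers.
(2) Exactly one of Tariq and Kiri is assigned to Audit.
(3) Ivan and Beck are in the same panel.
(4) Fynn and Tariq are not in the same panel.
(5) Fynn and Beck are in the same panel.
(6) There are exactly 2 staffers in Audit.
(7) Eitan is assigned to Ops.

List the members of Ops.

Ops = {Beck, Eitan, Fynn, Ivan, Kiri}

From (7): Eitan ∈ Ops.
Suppose Kiri ∉ Ops: no assignment then satisfies all the clues, so Kiri ∈ Ops.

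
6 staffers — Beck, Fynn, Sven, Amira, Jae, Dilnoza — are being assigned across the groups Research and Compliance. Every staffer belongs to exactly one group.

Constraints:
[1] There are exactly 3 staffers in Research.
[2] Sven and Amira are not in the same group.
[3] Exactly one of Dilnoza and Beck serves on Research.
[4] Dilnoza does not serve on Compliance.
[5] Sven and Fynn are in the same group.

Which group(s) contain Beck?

Beck: Compliance

From (4): Dilnoza ∉ Compliance.
Only one group left: Dilnoza ∈ Research.
(3) (exactly one): Beck ∉ Research.
Only one group left: Beck ∈ Compliance.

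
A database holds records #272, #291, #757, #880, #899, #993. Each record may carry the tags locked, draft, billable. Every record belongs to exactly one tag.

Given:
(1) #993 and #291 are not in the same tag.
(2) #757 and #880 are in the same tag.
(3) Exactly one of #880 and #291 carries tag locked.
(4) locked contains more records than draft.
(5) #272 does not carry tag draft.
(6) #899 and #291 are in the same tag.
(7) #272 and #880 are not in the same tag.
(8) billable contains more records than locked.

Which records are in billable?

billable = {#272, #291, #899}

From (5): #272 ∉ draft.
Suppose #272 ∉ billable: no assignment then satisfies all the clues, so #272 ∈ billable.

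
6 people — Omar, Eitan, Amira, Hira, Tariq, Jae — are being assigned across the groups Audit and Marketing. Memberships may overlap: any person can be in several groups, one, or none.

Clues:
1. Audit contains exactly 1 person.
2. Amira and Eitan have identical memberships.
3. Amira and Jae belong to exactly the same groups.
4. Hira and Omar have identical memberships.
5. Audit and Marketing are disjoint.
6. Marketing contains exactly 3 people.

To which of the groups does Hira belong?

Hira: none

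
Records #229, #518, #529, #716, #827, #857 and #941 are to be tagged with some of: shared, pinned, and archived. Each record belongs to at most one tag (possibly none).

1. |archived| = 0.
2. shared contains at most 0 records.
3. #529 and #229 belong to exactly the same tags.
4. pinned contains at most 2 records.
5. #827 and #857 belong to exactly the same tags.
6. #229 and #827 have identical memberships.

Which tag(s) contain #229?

#229: none

(1): archived already has 0, so the rest are out.
(2): shared already has 0, so the rest are out.
Suppose #229 ∈ pinned: no assignment then satisfies all the clues, so #229 ∉ pinned.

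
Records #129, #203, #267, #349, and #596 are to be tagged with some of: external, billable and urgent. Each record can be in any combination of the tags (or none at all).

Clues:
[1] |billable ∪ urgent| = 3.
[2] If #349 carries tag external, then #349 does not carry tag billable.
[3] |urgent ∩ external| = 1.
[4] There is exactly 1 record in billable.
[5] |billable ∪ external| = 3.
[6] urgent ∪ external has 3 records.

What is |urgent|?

2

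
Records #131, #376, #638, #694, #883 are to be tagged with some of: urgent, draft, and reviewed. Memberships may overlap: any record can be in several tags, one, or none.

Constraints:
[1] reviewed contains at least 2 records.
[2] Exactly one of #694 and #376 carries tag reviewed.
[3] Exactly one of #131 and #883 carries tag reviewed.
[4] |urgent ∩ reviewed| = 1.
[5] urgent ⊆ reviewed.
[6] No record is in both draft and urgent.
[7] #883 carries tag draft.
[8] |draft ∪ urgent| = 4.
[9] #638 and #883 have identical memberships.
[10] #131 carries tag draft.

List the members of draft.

draft = {#131, #638, #883}

From (7): #883 ∈ draft.
From (10): #131 ∈ draft.
(6) (disjoint): #131 ∉ urgent.
(6) (disjoint): #883 ∉ urgent.
(9): #638 matches #883: #638 ∉ urgent.
(9): #638 matches #883: #638 ∈ draft.
Suppose #376 ∈ draft: no assignment then satisfies all the clues, so #376 ∉ draft.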